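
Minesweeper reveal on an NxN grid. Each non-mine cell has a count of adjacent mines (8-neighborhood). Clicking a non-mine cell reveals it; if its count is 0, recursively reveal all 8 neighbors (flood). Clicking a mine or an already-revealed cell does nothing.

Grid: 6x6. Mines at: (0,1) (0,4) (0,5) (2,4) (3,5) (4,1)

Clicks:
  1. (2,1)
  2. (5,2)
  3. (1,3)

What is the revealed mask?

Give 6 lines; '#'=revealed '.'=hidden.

Answer: ......
####..
####..
####..
......
..#...

Derivation:
Click 1 (2,1) count=0: revealed 12 new [(1,0) (1,1) (1,2) (1,3) (2,0) (2,1) (2,2) (2,3) (3,0) (3,1) (3,2) (3,3)] -> total=12
Click 2 (5,2) count=1: revealed 1 new [(5,2)] -> total=13
Click 3 (1,3) count=2: revealed 0 new [(none)] -> total=13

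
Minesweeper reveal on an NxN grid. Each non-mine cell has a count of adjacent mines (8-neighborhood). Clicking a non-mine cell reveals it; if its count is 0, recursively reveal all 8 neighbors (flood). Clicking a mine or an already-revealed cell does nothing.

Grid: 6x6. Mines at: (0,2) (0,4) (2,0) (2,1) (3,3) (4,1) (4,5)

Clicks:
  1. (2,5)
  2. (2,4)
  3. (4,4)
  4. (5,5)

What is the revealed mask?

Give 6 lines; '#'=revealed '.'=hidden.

Click 1 (2,5) count=0: revealed 6 new [(1,4) (1,5) (2,4) (2,5) (3,4) (3,5)] -> total=6
Click 2 (2,4) count=1: revealed 0 new [(none)] -> total=6
Click 3 (4,4) count=2: revealed 1 new [(4,4)] -> total=7
Click 4 (5,5) count=1: revealed 1 new [(5,5)] -> total=8

Answer: ......
....##
....##
....##
....#.
.....#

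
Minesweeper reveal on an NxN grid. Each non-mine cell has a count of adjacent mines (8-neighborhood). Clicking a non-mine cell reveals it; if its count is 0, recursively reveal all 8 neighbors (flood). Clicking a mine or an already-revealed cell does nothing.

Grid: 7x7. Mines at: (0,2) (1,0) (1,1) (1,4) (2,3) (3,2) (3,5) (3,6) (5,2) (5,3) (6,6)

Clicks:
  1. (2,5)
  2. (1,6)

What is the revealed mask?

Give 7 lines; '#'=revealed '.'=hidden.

Click 1 (2,5) count=3: revealed 1 new [(2,5)] -> total=1
Click 2 (1,6) count=0: revealed 5 new [(0,5) (0,6) (1,5) (1,6) (2,6)] -> total=6

Answer: .....##
.....##
.....##
.......
.......
.......
.......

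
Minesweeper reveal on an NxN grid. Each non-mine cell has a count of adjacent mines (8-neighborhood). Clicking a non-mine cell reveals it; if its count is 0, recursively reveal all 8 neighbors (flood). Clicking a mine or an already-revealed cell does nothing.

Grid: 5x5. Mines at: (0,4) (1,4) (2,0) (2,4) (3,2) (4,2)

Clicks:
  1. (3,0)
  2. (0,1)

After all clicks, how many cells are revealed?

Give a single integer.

Click 1 (3,0) count=1: revealed 1 new [(3,0)] -> total=1
Click 2 (0,1) count=0: revealed 11 new [(0,0) (0,1) (0,2) (0,3) (1,0) (1,1) (1,2) (1,3) (2,1) (2,2) (2,3)] -> total=12

Answer: 12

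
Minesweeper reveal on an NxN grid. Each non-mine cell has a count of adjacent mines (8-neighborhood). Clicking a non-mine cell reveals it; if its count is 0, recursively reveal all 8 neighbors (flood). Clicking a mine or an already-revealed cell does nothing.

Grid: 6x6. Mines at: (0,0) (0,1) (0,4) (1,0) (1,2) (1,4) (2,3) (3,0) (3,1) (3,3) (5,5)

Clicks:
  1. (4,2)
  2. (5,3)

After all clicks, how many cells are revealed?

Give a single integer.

Click 1 (4,2) count=2: revealed 1 new [(4,2)] -> total=1
Click 2 (5,3) count=0: revealed 9 new [(4,0) (4,1) (4,3) (4,4) (5,0) (5,1) (5,2) (5,3) (5,4)] -> total=10

Answer: 10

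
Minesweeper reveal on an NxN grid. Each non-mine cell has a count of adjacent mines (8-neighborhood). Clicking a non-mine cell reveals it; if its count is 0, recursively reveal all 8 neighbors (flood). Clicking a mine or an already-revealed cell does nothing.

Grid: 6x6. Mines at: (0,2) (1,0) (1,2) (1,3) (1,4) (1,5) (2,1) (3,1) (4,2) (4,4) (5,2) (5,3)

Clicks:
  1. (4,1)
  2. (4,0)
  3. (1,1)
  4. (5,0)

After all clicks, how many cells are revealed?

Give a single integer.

Click 1 (4,1) count=3: revealed 1 new [(4,1)] -> total=1
Click 2 (4,0) count=1: revealed 1 new [(4,0)] -> total=2
Click 3 (1,1) count=4: revealed 1 new [(1,1)] -> total=3
Click 4 (5,0) count=0: revealed 2 new [(5,0) (5,1)] -> total=5

Answer: 5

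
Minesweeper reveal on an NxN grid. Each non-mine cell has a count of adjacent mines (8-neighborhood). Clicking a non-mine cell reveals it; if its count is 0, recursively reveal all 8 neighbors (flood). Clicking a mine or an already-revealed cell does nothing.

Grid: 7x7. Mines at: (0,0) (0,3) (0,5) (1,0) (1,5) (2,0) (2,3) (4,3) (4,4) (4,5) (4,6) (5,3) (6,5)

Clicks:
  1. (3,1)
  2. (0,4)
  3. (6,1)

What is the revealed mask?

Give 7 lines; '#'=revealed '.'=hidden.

Click 1 (3,1) count=1: revealed 1 new [(3,1)] -> total=1
Click 2 (0,4) count=3: revealed 1 new [(0,4)] -> total=2
Click 3 (6,1) count=0: revealed 11 new [(3,0) (3,2) (4,0) (4,1) (4,2) (5,0) (5,1) (5,2) (6,0) (6,1) (6,2)] -> total=13

Answer: ....#..
.......
.......
###....
###....
###....
###....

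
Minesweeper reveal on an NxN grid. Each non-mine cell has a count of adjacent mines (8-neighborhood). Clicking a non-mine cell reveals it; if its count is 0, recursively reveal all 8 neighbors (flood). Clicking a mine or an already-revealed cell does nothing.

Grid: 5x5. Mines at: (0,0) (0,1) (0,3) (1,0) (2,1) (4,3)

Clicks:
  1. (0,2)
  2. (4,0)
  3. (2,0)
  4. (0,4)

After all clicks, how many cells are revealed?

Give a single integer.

Click 1 (0,2) count=2: revealed 1 new [(0,2)] -> total=1
Click 2 (4,0) count=0: revealed 6 new [(3,0) (3,1) (3,2) (4,0) (4,1) (4,2)] -> total=7
Click 3 (2,0) count=2: revealed 1 new [(2,0)] -> total=8
Click 4 (0,4) count=1: revealed 1 new [(0,4)] -> total=9

Answer: 9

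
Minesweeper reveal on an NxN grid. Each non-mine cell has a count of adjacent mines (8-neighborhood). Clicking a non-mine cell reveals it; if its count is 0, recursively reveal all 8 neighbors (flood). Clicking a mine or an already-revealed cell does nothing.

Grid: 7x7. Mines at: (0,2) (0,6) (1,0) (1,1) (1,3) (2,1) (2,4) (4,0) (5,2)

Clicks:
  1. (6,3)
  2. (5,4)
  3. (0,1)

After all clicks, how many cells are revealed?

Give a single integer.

Click 1 (6,3) count=1: revealed 1 new [(6,3)] -> total=1
Click 2 (5,4) count=0: revealed 19 new [(1,5) (1,6) (2,5) (2,6) (3,3) (3,4) (3,5) (3,6) (4,3) (4,4) (4,5) (4,6) (5,3) (5,4) (5,5) (5,6) (6,4) (6,5) (6,6)] -> total=20
Click 3 (0,1) count=3: revealed 1 new [(0,1)] -> total=21

Answer: 21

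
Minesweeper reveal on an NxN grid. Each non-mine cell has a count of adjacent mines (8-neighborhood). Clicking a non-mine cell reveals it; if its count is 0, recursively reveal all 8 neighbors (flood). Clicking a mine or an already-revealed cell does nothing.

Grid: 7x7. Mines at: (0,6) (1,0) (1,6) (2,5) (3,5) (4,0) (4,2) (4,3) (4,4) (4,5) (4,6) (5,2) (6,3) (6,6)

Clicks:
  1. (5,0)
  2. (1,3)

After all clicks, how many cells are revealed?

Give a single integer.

Answer: 19

Derivation:
Click 1 (5,0) count=1: revealed 1 new [(5,0)] -> total=1
Click 2 (1,3) count=0: revealed 18 new [(0,1) (0,2) (0,3) (0,4) (0,5) (1,1) (1,2) (1,3) (1,4) (1,5) (2,1) (2,2) (2,3) (2,4) (3,1) (3,2) (3,3) (3,4)] -> total=19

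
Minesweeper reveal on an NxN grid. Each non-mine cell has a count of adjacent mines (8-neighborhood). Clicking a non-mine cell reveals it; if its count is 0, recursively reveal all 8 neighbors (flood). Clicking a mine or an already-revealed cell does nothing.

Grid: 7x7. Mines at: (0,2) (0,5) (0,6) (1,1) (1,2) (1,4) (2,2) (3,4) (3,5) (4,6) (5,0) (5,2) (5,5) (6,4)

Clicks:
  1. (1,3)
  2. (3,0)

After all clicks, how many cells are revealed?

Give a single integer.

Click 1 (1,3) count=4: revealed 1 new [(1,3)] -> total=1
Click 2 (3,0) count=0: revealed 6 new [(2,0) (2,1) (3,0) (3,1) (4,0) (4,1)] -> total=7

Answer: 7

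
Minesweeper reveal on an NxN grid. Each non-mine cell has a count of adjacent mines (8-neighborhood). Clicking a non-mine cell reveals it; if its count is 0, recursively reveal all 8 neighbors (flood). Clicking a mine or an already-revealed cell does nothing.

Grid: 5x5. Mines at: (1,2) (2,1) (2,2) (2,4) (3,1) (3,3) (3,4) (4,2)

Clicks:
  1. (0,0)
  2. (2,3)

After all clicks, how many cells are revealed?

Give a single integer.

Answer: 5

Derivation:
Click 1 (0,0) count=0: revealed 4 new [(0,0) (0,1) (1,0) (1,1)] -> total=4
Click 2 (2,3) count=5: revealed 1 new [(2,3)] -> total=5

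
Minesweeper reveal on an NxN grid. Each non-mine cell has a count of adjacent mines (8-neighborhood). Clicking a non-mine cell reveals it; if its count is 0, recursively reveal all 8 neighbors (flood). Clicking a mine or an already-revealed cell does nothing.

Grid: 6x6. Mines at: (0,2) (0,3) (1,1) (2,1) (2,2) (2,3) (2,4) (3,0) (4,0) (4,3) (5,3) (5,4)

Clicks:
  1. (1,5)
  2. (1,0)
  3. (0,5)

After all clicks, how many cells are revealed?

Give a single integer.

Click 1 (1,5) count=1: revealed 1 new [(1,5)] -> total=1
Click 2 (1,0) count=2: revealed 1 new [(1,0)] -> total=2
Click 3 (0,5) count=0: revealed 3 new [(0,4) (0,5) (1,4)] -> total=5

Answer: 5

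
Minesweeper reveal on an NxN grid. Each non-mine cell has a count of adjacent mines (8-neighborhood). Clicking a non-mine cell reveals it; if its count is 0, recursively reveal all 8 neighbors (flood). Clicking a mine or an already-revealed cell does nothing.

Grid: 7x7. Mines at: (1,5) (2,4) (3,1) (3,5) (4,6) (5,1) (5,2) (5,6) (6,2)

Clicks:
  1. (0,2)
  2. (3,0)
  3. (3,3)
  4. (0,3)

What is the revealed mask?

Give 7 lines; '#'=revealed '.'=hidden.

Click 1 (0,2) count=0: revealed 14 new [(0,0) (0,1) (0,2) (0,3) (0,4) (1,0) (1,1) (1,2) (1,3) (1,4) (2,0) (2,1) (2,2) (2,3)] -> total=14
Click 2 (3,0) count=1: revealed 1 new [(3,0)] -> total=15
Click 3 (3,3) count=1: revealed 1 new [(3,3)] -> total=16
Click 4 (0,3) count=0: revealed 0 new [(none)] -> total=16

Answer: #####..
#####..
####...
#..#...
.......
.......
.......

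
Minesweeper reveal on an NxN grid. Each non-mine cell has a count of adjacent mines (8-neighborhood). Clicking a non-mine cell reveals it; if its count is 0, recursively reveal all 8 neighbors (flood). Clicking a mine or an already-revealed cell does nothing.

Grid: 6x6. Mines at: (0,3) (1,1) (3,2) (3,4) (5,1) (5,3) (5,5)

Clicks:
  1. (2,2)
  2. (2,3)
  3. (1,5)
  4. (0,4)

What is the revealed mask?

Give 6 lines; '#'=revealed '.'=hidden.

Click 1 (2,2) count=2: revealed 1 new [(2,2)] -> total=1
Click 2 (2,3) count=2: revealed 1 new [(2,3)] -> total=2
Click 3 (1,5) count=0: revealed 6 new [(0,4) (0,5) (1,4) (1,5) (2,4) (2,5)] -> total=8
Click 4 (0,4) count=1: revealed 0 new [(none)] -> total=8

Answer: ....##
....##
..####
......
......
......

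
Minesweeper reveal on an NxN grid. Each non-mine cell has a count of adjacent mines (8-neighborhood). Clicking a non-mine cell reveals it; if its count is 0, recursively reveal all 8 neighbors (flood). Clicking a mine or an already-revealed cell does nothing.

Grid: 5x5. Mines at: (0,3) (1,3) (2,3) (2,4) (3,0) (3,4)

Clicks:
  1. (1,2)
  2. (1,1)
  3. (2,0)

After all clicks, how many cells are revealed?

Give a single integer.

Answer: 9

Derivation:
Click 1 (1,2) count=3: revealed 1 new [(1,2)] -> total=1
Click 2 (1,1) count=0: revealed 8 new [(0,0) (0,1) (0,2) (1,0) (1,1) (2,0) (2,1) (2,2)] -> total=9
Click 3 (2,0) count=1: revealed 0 new [(none)] -> total=9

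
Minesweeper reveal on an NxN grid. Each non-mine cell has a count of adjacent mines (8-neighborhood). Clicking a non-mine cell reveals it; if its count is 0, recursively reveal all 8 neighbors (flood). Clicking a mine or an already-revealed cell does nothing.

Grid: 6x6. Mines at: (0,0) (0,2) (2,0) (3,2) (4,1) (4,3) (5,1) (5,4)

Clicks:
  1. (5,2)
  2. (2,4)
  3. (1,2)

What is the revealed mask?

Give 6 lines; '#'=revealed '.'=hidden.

Answer: ...###
..####
...###
...###
....##
..#...

Derivation:
Click 1 (5,2) count=3: revealed 1 new [(5,2)] -> total=1
Click 2 (2,4) count=0: revealed 14 new [(0,3) (0,4) (0,5) (1,3) (1,4) (1,5) (2,3) (2,4) (2,5) (3,3) (3,4) (3,5) (4,4) (4,5)] -> total=15
Click 3 (1,2) count=1: revealed 1 new [(1,2)] -> total=16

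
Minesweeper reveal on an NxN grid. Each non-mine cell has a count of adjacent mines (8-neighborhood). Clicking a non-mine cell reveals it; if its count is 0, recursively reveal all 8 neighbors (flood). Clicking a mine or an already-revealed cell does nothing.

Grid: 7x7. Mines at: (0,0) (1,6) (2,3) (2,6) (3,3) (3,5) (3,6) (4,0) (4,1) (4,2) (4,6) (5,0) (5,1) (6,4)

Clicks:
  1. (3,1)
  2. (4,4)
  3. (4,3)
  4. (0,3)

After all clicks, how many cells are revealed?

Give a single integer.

Click 1 (3,1) count=3: revealed 1 new [(3,1)] -> total=1
Click 2 (4,4) count=2: revealed 1 new [(4,4)] -> total=2
Click 3 (4,3) count=2: revealed 1 new [(4,3)] -> total=3
Click 4 (0,3) count=0: revealed 10 new [(0,1) (0,2) (0,3) (0,4) (0,5) (1,1) (1,2) (1,3) (1,4) (1,5)] -> total=13

Answer: 13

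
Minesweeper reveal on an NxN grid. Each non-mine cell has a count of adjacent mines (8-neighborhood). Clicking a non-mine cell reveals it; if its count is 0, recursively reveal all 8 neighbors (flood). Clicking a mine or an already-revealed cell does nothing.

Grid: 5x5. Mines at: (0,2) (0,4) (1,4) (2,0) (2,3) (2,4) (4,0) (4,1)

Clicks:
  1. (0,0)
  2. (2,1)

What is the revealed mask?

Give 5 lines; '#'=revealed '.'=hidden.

Answer: ##...
##...
.#...
.....
.....

Derivation:
Click 1 (0,0) count=0: revealed 4 new [(0,0) (0,1) (1,0) (1,1)] -> total=4
Click 2 (2,1) count=1: revealed 1 new [(2,1)] -> total=5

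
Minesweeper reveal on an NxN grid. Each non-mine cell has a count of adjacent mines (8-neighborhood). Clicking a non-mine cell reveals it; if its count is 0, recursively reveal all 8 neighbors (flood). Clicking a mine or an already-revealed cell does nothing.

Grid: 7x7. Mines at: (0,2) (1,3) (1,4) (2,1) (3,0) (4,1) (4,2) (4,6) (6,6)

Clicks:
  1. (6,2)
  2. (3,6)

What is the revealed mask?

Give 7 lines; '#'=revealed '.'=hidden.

Click 1 (6,2) count=0: revealed 21 new [(2,3) (2,4) (2,5) (3,3) (3,4) (3,5) (4,3) (4,4) (4,5) (5,0) (5,1) (5,2) (5,3) (5,4) (5,5) (6,0) (6,1) (6,2) (6,3) (6,4) (6,5)] -> total=21
Click 2 (3,6) count=1: revealed 1 new [(3,6)] -> total=22

Answer: .......
.......
...###.
...####
...###.
######.
######.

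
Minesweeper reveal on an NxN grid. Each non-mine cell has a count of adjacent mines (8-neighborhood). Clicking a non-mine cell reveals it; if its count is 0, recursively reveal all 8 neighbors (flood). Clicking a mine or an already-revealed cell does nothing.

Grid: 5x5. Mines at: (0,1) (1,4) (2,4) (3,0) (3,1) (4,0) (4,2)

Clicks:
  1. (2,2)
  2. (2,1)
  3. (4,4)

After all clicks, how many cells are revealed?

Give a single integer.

Answer: 6

Derivation:
Click 1 (2,2) count=1: revealed 1 new [(2,2)] -> total=1
Click 2 (2,1) count=2: revealed 1 new [(2,1)] -> total=2
Click 3 (4,4) count=0: revealed 4 new [(3,3) (3,4) (4,3) (4,4)] -> total=6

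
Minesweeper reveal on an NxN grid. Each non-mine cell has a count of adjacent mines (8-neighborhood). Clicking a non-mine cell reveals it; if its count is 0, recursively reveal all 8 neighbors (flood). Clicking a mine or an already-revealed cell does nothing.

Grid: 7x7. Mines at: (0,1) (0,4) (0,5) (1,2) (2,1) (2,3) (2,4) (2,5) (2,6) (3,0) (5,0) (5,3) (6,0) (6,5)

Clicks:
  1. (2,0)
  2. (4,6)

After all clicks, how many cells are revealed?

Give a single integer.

Answer: 10

Derivation:
Click 1 (2,0) count=2: revealed 1 new [(2,0)] -> total=1
Click 2 (4,6) count=0: revealed 9 new [(3,4) (3,5) (3,6) (4,4) (4,5) (4,6) (5,4) (5,5) (5,6)] -> total=10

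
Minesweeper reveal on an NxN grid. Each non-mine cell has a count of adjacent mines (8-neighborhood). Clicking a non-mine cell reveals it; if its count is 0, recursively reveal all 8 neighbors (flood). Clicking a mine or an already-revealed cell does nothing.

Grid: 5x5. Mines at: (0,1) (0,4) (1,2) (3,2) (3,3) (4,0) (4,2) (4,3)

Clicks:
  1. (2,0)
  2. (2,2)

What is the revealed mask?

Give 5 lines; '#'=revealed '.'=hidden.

Click 1 (2,0) count=0: revealed 6 new [(1,0) (1,1) (2,0) (2,1) (3,0) (3,1)] -> total=6
Click 2 (2,2) count=3: revealed 1 new [(2,2)] -> total=7

Answer: .....
##...
###..
##...
.....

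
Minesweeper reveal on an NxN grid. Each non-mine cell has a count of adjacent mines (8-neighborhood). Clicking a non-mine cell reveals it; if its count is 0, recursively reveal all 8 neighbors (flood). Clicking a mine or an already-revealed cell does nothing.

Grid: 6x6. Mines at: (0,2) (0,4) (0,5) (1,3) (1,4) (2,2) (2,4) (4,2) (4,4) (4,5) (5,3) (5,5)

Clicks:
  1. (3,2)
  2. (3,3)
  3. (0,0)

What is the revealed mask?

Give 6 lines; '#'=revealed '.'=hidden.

Click 1 (3,2) count=2: revealed 1 new [(3,2)] -> total=1
Click 2 (3,3) count=4: revealed 1 new [(3,3)] -> total=2
Click 3 (0,0) count=0: revealed 12 new [(0,0) (0,1) (1,0) (1,1) (2,0) (2,1) (3,0) (3,1) (4,0) (4,1) (5,0) (5,1)] -> total=14

Answer: ##....
##....
##....
####..
##....
##....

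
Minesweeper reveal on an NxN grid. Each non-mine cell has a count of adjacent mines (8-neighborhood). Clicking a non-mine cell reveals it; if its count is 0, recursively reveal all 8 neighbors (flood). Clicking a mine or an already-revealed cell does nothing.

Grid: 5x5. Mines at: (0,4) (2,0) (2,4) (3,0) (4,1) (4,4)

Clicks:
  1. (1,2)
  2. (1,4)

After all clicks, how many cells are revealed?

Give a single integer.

Answer: 15

Derivation:
Click 1 (1,2) count=0: revealed 14 new [(0,0) (0,1) (0,2) (0,3) (1,0) (1,1) (1,2) (1,3) (2,1) (2,2) (2,3) (3,1) (3,2) (3,3)] -> total=14
Click 2 (1,4) count=2: revealed 1 new [(1,4)] -> total=15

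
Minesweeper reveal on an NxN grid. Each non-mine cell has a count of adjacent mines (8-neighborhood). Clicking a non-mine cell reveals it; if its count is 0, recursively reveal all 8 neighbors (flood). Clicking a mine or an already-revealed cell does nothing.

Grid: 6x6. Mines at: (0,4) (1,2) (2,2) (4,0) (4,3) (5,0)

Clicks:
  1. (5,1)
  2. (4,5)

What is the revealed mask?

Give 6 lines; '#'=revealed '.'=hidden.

Click 1 (5,1) count=2: revealed 1 new [(5,1)] -> total=1
Click 2 (4,5) count=0: revealed 13 new [(1,3) (1,4) (1,5) (2,3) (2,4) (2,5) (3,3) (3,4) (3,5) (4,4) (4,5) (5,4) (5,5)] -> total=14

Answer: ......
...###
...###
...###
....##
.#..##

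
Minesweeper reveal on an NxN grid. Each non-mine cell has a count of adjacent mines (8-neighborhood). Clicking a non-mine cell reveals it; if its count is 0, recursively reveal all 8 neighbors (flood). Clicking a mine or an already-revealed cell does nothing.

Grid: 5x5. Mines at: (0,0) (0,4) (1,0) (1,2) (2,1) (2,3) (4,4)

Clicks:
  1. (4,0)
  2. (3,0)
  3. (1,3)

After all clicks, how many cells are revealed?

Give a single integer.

Answer: 9

Derivation:
Click 1 (4,0) count=0: revealed 8 new [(3,0) (3,1) (3,2) (3,3) (4,0) (4,1) (4,2) (4,3)] -> total=8
Click 2 (3,0) count=1: revealed 0 new [(none)] -> total=8
Click 3 (1,3) count=3: revealed 1 new [(1,3)] -> total=9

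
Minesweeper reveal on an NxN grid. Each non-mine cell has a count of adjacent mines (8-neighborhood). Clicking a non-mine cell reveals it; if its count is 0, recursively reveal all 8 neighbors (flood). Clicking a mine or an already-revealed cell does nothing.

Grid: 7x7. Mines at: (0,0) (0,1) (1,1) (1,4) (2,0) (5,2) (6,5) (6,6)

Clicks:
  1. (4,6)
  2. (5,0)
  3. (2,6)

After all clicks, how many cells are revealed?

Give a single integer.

Click 1 (4,6) count=0: revealed 26 new [(0,5) (0,6) (1,5) (1,6) (2,1) (2,2) (2,3) (2,4) (2,5) (2,6) (3,1) (3,2) (3,3) (3,4) (3,5) (3,6) (4,1) (4,2) (4,3) (4,4) (4,5) (4,6) (5,3) (5,4) (5,5) (5,6)] -> total=26
Click 2 (5,0) count=0: revealed 6 new [(3,0) (4,0) (5,0) (5,1) (6,0) (6,1)] -> total=32
Click 3 (2,6) count=0: revealed 0 new [(none)] -> total=32

Answer: 32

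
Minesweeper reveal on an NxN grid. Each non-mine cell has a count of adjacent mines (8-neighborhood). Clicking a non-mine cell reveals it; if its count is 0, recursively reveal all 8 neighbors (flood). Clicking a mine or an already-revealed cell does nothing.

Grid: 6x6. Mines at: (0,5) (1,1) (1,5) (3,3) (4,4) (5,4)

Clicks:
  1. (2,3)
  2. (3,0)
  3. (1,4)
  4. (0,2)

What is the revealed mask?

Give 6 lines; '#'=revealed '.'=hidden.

Click 1 (2,3) count=1: revealed 1 new [(2,3)] -> total=1
Click 2 (3,0) count=0: revealed 14 new [(2,0) (2,1) (2,2) (3,0) (3,1) (3,2) (4,0) (4,1) (4,2) (4,3) (5,0) (5,1) (5,2) (5,3)] -> total=15
Click 3 (1,4) count=2: revealed 1 new [(1,4)] -> total=16
Click 4 (0,2) count=1: revealed 1 new [(0,2)] -> total=17

Answer: ..#...
....#.
####..
###...
####..
####..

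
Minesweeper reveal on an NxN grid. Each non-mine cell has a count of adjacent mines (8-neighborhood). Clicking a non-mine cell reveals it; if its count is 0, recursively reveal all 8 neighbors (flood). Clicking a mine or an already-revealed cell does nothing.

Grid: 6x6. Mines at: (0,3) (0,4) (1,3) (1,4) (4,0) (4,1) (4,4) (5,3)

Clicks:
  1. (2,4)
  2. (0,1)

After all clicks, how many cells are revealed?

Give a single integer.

Answer: 13

Derivation:
Click 1 (2,4) count=2: revealed 1 new [(2,4)] -> total=1
Click 2 (0,1) count=0: revealed 12 new [(0,0) (0,1) (0,2) (1,0) (1,1) (1,2) (2,0) (2,1) (2,2) (3,0) (3,1) (3,2)] -> total=13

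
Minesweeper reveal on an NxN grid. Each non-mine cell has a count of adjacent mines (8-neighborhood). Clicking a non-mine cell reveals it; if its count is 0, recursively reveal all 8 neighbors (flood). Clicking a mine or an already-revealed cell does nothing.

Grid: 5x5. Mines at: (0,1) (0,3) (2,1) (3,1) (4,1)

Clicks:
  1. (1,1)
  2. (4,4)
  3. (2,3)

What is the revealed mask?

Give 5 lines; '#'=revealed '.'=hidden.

Answer: .....
.####
..###
..###
..###

Derivation:
Click 1 (1,1) count=2: revealed 1 new [(1,1)] -> total=1
Click 2 (4,4) count=0: revealed 12 new [(1,2) (1,3) (1,4) (2,2) (2,3) (2,4) (3,2) (3,3) (3,4) (4,2) (4,3) (4,4)] -> total=13
Click 3 (2,3) count=0: revealed 0 new [(none)] -> total=13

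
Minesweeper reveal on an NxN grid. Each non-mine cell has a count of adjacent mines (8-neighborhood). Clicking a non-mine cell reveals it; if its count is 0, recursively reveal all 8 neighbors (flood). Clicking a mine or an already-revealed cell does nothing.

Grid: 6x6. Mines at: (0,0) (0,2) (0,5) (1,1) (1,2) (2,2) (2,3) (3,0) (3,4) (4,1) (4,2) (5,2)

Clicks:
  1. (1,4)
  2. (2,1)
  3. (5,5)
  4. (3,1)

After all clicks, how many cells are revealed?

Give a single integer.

Click 1 (1,4) count=2: revealed 1 new [(1,4)] -> total=1
Click 2 (2,1) count=4: revealed 1 new [(2,1)] -> total=2
Click 3 (5,5) count=0: revealed 6 new [(4,3) (4,4) (4,5) (5,3) (5,4) (5,5)] -> total=8
Click 4 (3,1) count=4: revealed 1 new [(3,1)] -> total=9

Answer: 9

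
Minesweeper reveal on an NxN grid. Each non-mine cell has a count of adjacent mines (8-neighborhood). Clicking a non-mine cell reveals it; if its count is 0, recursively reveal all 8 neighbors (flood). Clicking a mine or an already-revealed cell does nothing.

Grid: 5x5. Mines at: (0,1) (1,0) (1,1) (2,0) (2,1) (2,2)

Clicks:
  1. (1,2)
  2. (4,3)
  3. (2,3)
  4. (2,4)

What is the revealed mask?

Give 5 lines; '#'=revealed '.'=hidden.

Click 1 (1,2) count=4: revealed 1 new [(1,2)] -> total=1
Click 2 (4,3) count=0: revealed 17 new [(0,2) (0,3) (0,4) (1,3) (1,4) (2,3) (2,4) (3,0) (3,1) (3,2) (3,3) (3,4) (4,0) (4,1) (4,2) (4,3) (4,4)] -> total=18
Click 3 (2,3) count=1: revealed 0 new [(none)] -> total=18
Click 4 (2,4) count=0: revealed 0 new [(none)] -> total=18

Answer: ..###
..###
...##
#####
#####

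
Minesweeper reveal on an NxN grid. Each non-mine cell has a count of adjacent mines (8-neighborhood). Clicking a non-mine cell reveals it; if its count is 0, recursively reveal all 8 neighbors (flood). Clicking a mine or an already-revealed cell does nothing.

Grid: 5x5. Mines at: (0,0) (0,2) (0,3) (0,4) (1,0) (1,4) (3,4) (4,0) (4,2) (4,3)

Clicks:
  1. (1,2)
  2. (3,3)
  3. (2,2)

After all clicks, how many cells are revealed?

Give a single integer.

Click 1 (1,2) count=2: revealed 1 new [(1,2)] -> total=1
Click 2 (3,3) count=3: revealed 1 new [(3,3)] -> total=2
Click 3 (2,2) count=0: revealed 7 new [(1,1) (1,3) (2,1) (2,2) (2,3) (3,1) (3,2)] -> total=9

Answer: 9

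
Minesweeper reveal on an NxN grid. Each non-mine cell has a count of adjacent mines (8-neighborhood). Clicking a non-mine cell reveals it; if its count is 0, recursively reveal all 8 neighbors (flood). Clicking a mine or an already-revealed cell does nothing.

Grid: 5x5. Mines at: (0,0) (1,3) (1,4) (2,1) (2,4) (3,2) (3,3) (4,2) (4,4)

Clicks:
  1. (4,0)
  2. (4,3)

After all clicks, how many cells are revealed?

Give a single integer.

Answer: 5

Derivation:
Click 1 (4,0) count=0: revealed 4 new [(3,0) (3,1) (4,0) (4,1)] -> total=4
Click 2 (4,3) count=4: revealed 1 new [(4,3)] -> total=5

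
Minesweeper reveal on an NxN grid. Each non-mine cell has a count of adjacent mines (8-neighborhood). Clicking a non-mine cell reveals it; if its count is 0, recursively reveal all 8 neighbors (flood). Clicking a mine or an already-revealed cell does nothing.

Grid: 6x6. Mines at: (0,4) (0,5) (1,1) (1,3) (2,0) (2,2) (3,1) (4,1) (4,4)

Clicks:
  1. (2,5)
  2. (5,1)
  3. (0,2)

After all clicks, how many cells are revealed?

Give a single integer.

Click 1 (2,5) count=0: revealed 6 new [(1,4) (1,5) (2,4) (2,5) (3,4) (3,5)] -> total=6
Click 2 (5,1) count=1: revealed 1 new [(5,1)] -> total=7
Click 3 (0,2) count=2: revealed 1 new [(0,2)] -> total=8

Answer: 8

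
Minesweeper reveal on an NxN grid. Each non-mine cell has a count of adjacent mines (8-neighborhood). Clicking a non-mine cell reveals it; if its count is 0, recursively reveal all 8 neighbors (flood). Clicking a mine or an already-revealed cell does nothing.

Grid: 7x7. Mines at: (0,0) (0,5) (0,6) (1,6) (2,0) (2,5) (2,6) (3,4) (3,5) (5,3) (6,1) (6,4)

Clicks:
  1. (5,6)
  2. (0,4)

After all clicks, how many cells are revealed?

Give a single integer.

Click 1 (5,6) count=0: revealed 6 new [(4,5) (4,6) (5,5) (5,6) (6,5) (6,6)] -> total=6
Click 2 (0,4) count=1: revealed 1 new [(0,4)] -> total=7

Answer: 7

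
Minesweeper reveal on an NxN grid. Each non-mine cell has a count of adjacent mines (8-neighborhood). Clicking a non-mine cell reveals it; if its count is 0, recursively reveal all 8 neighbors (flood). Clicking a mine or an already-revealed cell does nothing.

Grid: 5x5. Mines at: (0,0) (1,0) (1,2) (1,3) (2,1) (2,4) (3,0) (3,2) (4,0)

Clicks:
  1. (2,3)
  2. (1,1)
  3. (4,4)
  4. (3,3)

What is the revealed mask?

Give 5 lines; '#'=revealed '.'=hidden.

Click 1 (2,3) count=4: revealed 1 new [(2,3)] -> total=1
Click 2 (1,1) count=4: revealed 1 new [(1,1)] -> total=2
Click 3 (4,4) count=0: revealed 4 new [(3,3) (3,4) (4,3) (4,4)] -> total=6
Click 4 (3,3) count=2: revealed 0 new [(none)] -> total=6

Answer: .....
.#...
...#.
...##
...##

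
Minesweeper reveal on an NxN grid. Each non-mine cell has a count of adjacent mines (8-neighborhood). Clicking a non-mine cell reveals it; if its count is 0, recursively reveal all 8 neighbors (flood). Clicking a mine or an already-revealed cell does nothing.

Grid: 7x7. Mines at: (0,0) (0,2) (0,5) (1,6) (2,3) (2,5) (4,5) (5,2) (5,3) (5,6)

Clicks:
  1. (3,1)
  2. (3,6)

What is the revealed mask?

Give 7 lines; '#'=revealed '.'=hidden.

Click 1 (3,1) count=0: revealed 16 new [(1,0) (1,1) (1,2) (2,0) (2,1) (2,2) (3,0) (3,1) (3,2) (4,0) (4,1) (4,2) (5,0) (5,1) (6,0) (6,1)] -> total=16
Click 2 (3,6) count=2: revealed 1 new [(3,6)] -> total=17

Answer: .......
###....
###....
###...#
###....
##.....
##.....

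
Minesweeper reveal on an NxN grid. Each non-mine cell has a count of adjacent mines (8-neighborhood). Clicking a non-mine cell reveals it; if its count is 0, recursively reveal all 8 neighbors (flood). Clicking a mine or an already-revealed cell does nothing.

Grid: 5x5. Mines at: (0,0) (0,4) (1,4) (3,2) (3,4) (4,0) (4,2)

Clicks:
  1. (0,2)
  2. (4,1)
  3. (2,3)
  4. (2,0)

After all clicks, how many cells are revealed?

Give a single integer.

Answer: 14

Derivation:
Click 1 (0,2) count=0: revealed 9 new [(0,1) (0,2) (0,3) (1,1) (1,2) (1,3) (2,1) (2,2) (2,3)] -> total=9
Click 2 (4,1) count=3: revealed 1 new [(4,1)] -> total=10
Click 3 (2,3) count=3: revealed 0 new [(none)] -> total=10
Click 4 (2,0) count=0: revealed 4 new [(1,0) (2,0) (3,0) (3,1)] -> total=14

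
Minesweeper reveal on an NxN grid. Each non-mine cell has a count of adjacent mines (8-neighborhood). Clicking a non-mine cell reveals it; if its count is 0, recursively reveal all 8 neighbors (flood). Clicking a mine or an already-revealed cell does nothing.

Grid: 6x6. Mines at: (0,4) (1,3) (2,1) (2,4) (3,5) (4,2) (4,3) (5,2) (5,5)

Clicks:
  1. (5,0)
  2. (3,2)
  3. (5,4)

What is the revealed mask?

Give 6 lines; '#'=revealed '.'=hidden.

Click 1 (5,0) count=0: revealed 6 new [(3,0) (3,1) (4,0) (4,1) (5,0) (5,1)] -> total=6
Click 2 (3,2) count=3: revealed 1 new [(3,2)] -> total=7
Click 3 (5,4) count=2: revealed 1 new [(5,4)] -> total=8

Answer: ......
......
......
###...
##....
##..#.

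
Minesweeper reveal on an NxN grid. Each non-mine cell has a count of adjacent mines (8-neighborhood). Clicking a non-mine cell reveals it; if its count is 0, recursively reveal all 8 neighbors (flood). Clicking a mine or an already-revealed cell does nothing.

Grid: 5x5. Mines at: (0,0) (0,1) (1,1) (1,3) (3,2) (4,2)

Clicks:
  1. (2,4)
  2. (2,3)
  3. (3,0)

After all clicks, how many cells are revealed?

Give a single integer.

Answer: 8

Derivation:
Click 1 (2,4) count=1: revealed 1 new [(2,4)] -> total=1
Click 2 (2,3) count=2: revealed 1 new [(2,3)] -> total=2
Click 3 (3,0) count=0: revealed 6 new [(2,0) (2,1) (3,0) (3,1) (4,0) (4,1)] -> total=8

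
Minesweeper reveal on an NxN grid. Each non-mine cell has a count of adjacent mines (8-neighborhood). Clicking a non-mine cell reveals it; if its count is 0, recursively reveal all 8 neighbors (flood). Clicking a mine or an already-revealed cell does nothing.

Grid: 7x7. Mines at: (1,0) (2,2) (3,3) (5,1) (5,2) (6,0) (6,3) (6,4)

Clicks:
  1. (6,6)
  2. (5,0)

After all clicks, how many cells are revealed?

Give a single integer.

Click 1 (6,6) count=0: revealed 27 new [(0,1) (0,2) (0,3) (0,4) (0,5) (0,6) (1,1) (1,2) (1,3) (1,4) (1,5) (1,6) (2,3) (2,4) (2,5) (2,6) (3,4) (3,5) (3,6) (4,4) (4,5) (4,6) (5,4) (5,5) (5,6) (6,5) (6,6)] -> total=27
Click 2 (5,0) count=2: revealed 1 new [(5,0)] -> total=28

Answer: 28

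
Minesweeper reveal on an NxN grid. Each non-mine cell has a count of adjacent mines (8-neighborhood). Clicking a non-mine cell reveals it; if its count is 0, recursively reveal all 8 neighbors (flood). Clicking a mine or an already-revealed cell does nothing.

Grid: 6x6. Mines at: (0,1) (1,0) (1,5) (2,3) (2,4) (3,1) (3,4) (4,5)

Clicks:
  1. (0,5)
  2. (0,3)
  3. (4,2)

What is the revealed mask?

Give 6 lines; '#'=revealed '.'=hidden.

Answer: ..####
..###.
......
......
..#...
......

Derivation:
Click 1 (0,5) count=1: revealed 1 new [(0,5)] -> total=1
Click 2 (0,3) count=0: revealed 6 new [(0,2) (0,3) (0,4) (1,2) (1,3) (1,4)] -> total=7
Click 3 (4,2) count=1: revealed 1 new [(4,2)] -> total=8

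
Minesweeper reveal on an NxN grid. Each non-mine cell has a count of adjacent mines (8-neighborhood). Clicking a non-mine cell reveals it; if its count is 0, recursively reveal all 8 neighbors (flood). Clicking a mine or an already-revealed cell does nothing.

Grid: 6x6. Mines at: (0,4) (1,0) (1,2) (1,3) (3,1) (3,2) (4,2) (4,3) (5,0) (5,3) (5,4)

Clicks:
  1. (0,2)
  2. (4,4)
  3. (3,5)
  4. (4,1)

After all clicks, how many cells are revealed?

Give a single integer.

Click 1 (0,2) count=2: revealed 1 new [(0,2)] -> total=1
Click 2 (4,4) count=3: revealed 1 new [(4,4)] -> total=2
Click 3 (3,5) count=0: revealed 7 new [(1,4) (1,5) (2,4) (2,5) (3,4) (3,5) (4,5)] -> total=9
Click 4 (4,1) count=4: revealed 1 new [(4,1)] -> total=10

Answer: 10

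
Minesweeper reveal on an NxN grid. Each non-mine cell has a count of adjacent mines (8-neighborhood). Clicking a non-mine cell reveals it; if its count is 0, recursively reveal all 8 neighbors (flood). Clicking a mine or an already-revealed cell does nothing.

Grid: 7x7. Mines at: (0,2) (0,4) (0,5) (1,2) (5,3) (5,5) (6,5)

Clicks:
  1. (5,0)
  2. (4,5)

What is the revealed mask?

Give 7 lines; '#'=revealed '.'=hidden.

Answer: ##.....
##.####
#######
#######
#######
###....
###....

Derivation:
Click 1 (5,0) count=0: revealed 35 new [(0,0) (0,1) (1,0) (1,1) (1,3) (1,4) (1,5) (1,6) (2,0) (2,1) (2,2) (2,3) (2,4) (2,5) (2,6) (3,0) (3,1) (3,2) (3,3) (3,4) (3,5) (3,6) (4,0) (4,1) (4,2) (4,3) (4,4) (4,5) (4,6) (5,0) (5,1) (5,2) (6,0) (6,1) (6,2)] -> total=35
Click 2 (4,5) count=1: revealed 0 new [(none)] -> total=35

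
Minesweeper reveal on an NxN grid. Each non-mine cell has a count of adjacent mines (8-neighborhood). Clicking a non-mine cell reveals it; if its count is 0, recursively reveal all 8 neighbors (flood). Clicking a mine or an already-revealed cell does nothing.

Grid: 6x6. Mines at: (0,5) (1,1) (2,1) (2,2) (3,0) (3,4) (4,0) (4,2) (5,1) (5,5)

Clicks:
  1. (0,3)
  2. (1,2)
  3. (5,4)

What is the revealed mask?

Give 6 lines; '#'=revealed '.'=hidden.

Click 1 (0,3) count=0: revealed 6 new [(0,2) (0,3) (0,4) (1,2) (1,3) (1,4)] -> total=6
Click 2 (1,2) count=3: revealed 0 new [(none)] -> total=6
Click 3 (5,4) count=1: revealed 1 new [(5,4)] -> total=7

Answer: ..###.
..###.
......
......
......
....#.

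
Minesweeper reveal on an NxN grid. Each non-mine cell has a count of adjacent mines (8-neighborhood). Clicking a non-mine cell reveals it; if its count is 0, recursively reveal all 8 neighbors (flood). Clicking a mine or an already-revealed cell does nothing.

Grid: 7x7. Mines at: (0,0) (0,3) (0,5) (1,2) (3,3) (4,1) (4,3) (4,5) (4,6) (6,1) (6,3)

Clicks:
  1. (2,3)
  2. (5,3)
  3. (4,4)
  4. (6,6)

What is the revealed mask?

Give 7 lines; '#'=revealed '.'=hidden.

Answer: .......
.......
...#...
.......
....#..
...####
....###

Derivation:
Click 1 (2,3) count=2: revealed 1 new [(2,3)] -> total=1
Click 2 (5,3) count=2: revealed 1 new [(5,3)] -> total=2
Click 3 (4,4) count=3: revealed 1 new [(4,4)] -> total=3
Click 4 (6,6) count=0: revealed 6 new [(5,4) (5,5) (5,6) (6,4) (6,5) (6,6)] -> total=9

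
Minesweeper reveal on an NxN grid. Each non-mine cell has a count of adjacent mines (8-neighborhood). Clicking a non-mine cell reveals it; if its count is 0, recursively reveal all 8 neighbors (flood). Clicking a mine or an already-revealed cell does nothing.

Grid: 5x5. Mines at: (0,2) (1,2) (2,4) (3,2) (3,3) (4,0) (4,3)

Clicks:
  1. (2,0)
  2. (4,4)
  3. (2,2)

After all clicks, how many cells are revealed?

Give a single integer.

Click 1 (2,0) count=0: revealed 8 new [(0,0) (0,1) (1,0) (1,1) (2,0) (2,1) (3,0) (3,1)] -> total=8
Click 2 (4,4) count=2: revealed 1 new [(4,4)] -> total=9
Click 3 (2,2) count=3: revealed 1 new [(2,2)] -> total=10

Answer: 10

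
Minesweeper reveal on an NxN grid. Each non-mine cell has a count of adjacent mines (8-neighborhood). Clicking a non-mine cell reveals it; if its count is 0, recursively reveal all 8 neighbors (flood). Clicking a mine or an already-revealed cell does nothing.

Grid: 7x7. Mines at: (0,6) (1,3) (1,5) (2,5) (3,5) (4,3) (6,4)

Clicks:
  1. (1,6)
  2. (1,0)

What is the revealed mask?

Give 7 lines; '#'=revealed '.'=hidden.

Click 1 (1,6) count=3: revealed 1 new [(1,6)] -> total=1
Click 2 (1,0) count=0: revealed 23 new [(0,0) (0,1) (0,2) (1,0) (1,1) (1,2) (2,0) (2,1) (2,2) (3,0) (3,1) (3,2) (4,0) (4,1) (4,2) (5,0) (5,1) (5,2) (5,3) (6,0) (6,1) (6,2) (6,3)] -> total=24

Answer: ###....
###...#
###....
###....
###....
####...
####...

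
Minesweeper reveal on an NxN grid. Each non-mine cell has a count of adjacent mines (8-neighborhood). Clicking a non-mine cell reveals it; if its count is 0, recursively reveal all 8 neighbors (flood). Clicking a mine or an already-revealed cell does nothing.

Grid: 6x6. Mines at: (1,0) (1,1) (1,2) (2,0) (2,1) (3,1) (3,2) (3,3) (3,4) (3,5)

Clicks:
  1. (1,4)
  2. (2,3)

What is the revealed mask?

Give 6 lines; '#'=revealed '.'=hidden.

Click 1 (1,4) count=0: revealed 9 new [(0,3) (0,4) (0,5) (1,3) (1,4) (1,5) (2,3) (2,4) (2,5)] -> total=9
Click 2 (2,3) count=4: revealed 0 new [(none)] -> total=9

Answer: ...###
...###
...###
......
......
......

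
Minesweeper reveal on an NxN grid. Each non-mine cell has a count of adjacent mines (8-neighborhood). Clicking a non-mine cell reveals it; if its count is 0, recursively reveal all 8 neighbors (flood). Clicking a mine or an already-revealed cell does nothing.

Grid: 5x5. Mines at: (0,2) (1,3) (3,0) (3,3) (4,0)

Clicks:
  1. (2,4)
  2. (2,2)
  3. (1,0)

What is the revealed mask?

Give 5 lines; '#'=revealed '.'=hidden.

Click 1 (2,4) count=2: revealed 1 new [(2,4)] -> total=1
Click 2 (2,2) count=2: revealed 1 new [(2,2)] -> total=2
Click 3 (1,0) count=0: revealed 6 new [(0,0) (0,1) (1,0) (1,1) (2,0) (2,1)] -> total=8

Answer: ##...
##...
###.#
.....
.....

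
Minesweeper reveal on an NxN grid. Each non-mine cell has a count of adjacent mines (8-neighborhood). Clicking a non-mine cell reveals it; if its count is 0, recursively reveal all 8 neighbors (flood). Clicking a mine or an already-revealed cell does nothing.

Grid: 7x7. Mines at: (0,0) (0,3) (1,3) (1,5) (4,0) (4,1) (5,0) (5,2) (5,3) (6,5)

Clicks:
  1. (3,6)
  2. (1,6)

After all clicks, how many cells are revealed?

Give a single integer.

Answer: 19

Derivation:
Click 1 (3,6) count=0: revealed 18 new [(2,2) (2,3) (2,4) (2,5) (2,6) (3,2) (3,3) (3,4) (3,5) (3,6) (4,2) (4,3) (4,4) (4,5) (4,6) (5,4) (5,5) (5,6)] -> total=18
Click 2 (1,6) count=1: revealed 1 new [(1,6)] -> total=19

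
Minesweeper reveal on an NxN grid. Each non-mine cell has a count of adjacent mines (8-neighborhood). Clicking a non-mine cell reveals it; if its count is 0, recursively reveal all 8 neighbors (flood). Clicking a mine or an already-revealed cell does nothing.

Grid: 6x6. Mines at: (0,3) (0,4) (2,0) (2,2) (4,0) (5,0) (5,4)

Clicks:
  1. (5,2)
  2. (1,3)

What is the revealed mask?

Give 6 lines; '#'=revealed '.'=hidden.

Click 1 (5,2) count=0: revealed 9 new [(3,1) (3,2) (3,3) (4,1) (4,2) (4,3) (5,1) (5,2) (5,3)] -> total=9
Click 2 (1,3) count=3: revealed 1 new [(1,3)] -> total=10

Answer: ......
...#..
......
.###..
.###..
.###..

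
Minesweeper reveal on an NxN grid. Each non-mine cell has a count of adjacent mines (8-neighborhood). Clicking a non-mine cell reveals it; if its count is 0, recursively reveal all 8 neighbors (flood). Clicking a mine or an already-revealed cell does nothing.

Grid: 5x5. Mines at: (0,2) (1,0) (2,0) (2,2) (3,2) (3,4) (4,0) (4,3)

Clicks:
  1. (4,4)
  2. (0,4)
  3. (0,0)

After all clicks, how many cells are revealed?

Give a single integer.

Click 1 (4,4) count=2: revealed 1 new [(4,4)] -> total=1
Click 2 (0,4) count=0: revealed 6 new [(0,3) (0,4) (1,3) (1,4) (2,3) (2,4)] -> total=7
Click 3 (0,0) count=1: revealed 1 new [(0,0)] -> total=8

Answer: 8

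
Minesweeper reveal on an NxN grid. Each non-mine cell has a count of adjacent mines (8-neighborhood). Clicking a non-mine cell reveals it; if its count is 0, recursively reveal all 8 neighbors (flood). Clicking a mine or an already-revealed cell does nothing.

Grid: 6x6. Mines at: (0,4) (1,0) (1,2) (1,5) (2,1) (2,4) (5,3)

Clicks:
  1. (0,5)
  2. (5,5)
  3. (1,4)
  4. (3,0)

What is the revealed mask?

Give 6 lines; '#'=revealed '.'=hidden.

Click 1 (0,5) count=2: revealed 1 new [(0,5)] -> total=1
Click 2 (5,5) count=0: revealed 6 new [(3,4) (3,5) (4,4) (4,5) (5,4) (5,5)] -> total=7
Click 3 (1,4) count=3: revealed 1 new [(1,4)] -> total=8
Click 4 (3,0) count=1: revealed 1 new [(3,0)] -> total=9

Answer: .....#
....#.
......
#...##
....##
....##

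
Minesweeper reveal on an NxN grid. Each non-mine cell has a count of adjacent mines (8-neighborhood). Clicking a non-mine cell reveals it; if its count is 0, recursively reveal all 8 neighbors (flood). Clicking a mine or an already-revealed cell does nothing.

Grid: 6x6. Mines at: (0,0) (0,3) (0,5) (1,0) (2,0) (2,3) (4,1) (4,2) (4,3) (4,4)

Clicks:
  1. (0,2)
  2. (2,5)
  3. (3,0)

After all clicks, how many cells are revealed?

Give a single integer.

Click 1 (0,2) count=1: revealed 1 new [(0,2)] -> total=1
Click 2 (2,5) count=0: revealed 6 new [(1,4) (1,5) (2,4) (2,5) (3,4) (3,5)] -> total=7
Click 3 (3,0) count=2: revealed 1 new [(3,0)] -> total=8

Answer: 8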